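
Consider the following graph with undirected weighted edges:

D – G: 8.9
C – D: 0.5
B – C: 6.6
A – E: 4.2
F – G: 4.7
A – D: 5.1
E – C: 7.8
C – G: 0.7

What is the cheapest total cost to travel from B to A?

12.2

Enumerating some paths:
B–C–E–A: 6.6+7.8+4.2 = 18.6
B–C–D–A: 6.6+0.5+5.1 = 12.2
The minimum is 12.2 via B–C–D–A.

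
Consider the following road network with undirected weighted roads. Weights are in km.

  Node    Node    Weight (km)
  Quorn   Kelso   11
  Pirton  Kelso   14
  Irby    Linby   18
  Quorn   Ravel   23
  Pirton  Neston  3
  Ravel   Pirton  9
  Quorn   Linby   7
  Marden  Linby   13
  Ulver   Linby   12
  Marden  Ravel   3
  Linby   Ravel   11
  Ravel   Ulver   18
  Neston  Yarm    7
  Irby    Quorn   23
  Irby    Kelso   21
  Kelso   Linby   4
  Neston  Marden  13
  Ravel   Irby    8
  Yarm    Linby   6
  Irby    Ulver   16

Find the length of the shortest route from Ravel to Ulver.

Candidate routes:
Ravel–Ulver: 18 = 18
Ravel–Linby–Ulver: 11+12 = 23
Ravel–Irby–Ulver: 8+16 = 24
Cheapest is Ravel–Ulver at 18 km.

18 km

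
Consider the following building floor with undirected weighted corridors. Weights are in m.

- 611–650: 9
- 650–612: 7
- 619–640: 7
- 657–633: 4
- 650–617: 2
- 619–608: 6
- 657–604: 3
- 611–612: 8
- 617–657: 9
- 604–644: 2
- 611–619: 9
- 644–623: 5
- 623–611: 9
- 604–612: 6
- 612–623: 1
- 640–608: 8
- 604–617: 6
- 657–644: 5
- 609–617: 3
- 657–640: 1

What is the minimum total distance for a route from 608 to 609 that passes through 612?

Best 608 to 612: 608 → 640 → 657 → 604 → 612 costing 18
Shortest 612→609: 612 → 650 → 617 → 609 = 12
Total via 612: 18 + 12 = 30 m.

30 m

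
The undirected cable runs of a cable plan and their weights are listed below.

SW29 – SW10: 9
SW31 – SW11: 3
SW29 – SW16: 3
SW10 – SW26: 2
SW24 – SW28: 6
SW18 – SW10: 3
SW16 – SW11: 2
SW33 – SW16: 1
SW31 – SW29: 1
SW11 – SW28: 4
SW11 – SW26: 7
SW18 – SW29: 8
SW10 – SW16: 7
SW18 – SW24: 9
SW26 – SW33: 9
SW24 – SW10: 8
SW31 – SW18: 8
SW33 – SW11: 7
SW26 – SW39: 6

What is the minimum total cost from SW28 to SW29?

8

Candidate routes:
SW28–SW11–SW31–SW29: 4+3+1 = 8
SW28–SW11–SW16–SW29: 4+2+3 = 9
The minimum is 8 via SW28–SW11–SW31–SW29.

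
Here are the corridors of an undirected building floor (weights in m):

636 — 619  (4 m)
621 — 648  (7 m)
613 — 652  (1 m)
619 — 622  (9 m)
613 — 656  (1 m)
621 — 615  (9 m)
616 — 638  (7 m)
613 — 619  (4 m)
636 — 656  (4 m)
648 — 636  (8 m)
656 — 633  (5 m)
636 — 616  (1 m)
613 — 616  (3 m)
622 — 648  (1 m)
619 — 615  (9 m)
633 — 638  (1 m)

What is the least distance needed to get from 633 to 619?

Running Dijkstra from 633:
633: 0
638: 1  (via 633)
656: 5  (via 633)
613: 6  (via 656)
652: 7  (via 613)
616: 8  (via 638)
636: 9  (via 656)
619: 10  (via 613)
Shortest route: 633–656–613–619 = 10 m.

10 m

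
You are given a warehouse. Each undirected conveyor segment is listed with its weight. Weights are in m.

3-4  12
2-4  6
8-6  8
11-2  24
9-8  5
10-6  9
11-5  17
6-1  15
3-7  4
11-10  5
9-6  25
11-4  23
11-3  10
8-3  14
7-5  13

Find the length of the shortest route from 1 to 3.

Settle nodes by increasing distance from 1:
1: 0
6: 15  (via 1)
8: 23  (via 6)
10: 24  (via 6)
9: 28  (via 8)
11: 29  (via 10)
3: 37  (via 8)
Shortest route: 1–6–8–3 = 37 m.

37 m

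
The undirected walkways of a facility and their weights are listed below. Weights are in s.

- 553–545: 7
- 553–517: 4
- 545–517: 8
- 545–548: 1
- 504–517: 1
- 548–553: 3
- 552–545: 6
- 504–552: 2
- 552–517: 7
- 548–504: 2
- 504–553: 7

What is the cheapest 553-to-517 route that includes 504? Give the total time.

Shortest 553→504: 553–548–504 = 5
Shortest 504→517: 504–517 = 1
Total via 504: 5 + 1 = 6 s.

6 s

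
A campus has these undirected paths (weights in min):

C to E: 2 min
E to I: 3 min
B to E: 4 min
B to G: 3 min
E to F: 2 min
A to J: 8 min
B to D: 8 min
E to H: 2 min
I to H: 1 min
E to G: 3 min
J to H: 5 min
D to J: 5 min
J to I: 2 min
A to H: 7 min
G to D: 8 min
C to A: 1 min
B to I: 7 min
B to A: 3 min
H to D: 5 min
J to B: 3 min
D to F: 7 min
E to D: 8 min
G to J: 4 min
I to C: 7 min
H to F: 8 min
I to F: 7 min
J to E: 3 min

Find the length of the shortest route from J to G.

Shortest distances from J:
J: 0
I: 2  (via J)
B: 3  (via J)
E: 3  (via J)
H: 3  (via I)
G: 4  (via J)
Shortest route: J → G = 4 min.

4 min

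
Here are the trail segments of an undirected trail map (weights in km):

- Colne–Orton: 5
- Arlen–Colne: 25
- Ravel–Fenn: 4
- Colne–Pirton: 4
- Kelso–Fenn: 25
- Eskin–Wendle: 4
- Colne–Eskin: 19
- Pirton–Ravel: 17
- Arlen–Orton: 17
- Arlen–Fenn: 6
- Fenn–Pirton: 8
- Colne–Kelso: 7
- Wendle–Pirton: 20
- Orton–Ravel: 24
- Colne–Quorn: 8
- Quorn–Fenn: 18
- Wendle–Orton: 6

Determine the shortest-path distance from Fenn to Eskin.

27 km

Running Dijkstra from Fenn:
Fenn: 0
Ravel: 4  (via Fenn)
Arlen: 6  (via Fenn)
Pirton: 8  (via Fenn)
Colne: 12  (via Pirton)
Orton: 17  (via Colne)
Quorn: 18  (via Fenn)
Kelso: 19  (via Colne)
Wendle: 23  (via Orton)
Eskin: 27  (via Wendle)
Shortest route: Fenn → Pirton → Colne → Orton → Wendle → Eskin = 27 km.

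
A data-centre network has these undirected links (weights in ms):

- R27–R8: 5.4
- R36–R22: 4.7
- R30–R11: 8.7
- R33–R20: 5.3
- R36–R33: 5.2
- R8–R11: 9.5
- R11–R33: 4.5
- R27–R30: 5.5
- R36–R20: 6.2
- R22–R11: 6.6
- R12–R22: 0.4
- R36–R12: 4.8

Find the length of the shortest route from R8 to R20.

19.3 ms

Running Dijkstra from R8:
R8: 0
R27: 5.4  (via R8)
R11: 9.5  (via R8)
R30: 10.9  (via R27)
R33: 14  (via R11)
R22: 16.1  (via R11)
R12: 16.5  (via R22)
R36: 19.2  (via R33)
R20: 19.3  (via R33)
Shortest route: R8–R11–R33–R20 = 19.3 ms.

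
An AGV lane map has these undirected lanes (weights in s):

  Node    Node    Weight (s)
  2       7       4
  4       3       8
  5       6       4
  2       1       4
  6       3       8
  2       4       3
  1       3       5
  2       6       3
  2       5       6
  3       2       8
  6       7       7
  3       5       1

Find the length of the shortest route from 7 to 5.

Candidate routes:
7 → 2 → 6 → 5: 4+3+4 = 11
7 → 2 → 5: 4+6 = 10
7 → 6 → 5: 7+4 = 11
7 → 2 → 3 → 5: 4+8+1 = 13
Cheapest is 7 → 2 → 5 at 10 s.

10 s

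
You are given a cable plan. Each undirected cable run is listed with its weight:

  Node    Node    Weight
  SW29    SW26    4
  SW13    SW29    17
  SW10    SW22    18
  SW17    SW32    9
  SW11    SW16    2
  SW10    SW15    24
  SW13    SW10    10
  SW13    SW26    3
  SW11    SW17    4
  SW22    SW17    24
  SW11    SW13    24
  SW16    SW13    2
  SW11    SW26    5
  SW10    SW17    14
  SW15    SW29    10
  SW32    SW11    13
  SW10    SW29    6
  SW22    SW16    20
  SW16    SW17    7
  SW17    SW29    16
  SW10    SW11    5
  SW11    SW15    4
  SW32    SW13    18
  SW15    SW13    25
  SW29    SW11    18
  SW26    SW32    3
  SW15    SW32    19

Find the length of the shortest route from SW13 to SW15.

8

Enumerating some paths:
SW13 → SW16 → SW17 → SW11 → SW15: 2+7+4+4 = 17
SW13 → SW26 → SW11 → SW15: 3+5+4 = 12
SW13 → SW16 → SW11 → SW15: 2+2+4 = 8
SW13 → SW26 → SW29 → SW15: 3+4+10 = 17
The minimum is 8 via SW13 → SW16 → SW11 → SW15.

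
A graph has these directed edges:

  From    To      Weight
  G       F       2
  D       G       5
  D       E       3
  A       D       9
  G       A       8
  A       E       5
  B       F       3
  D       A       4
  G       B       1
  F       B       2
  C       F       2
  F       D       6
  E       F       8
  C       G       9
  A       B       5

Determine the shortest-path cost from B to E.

Enumerating some paths:
B → F → D → G → A → E: 3+6+5+8+5 = 27
B → F → D → A → E: 3+6+4+5 = 18
B → F → D → E: 3+6+3 = 12
Cheapest is B → F → D → E at 12.

12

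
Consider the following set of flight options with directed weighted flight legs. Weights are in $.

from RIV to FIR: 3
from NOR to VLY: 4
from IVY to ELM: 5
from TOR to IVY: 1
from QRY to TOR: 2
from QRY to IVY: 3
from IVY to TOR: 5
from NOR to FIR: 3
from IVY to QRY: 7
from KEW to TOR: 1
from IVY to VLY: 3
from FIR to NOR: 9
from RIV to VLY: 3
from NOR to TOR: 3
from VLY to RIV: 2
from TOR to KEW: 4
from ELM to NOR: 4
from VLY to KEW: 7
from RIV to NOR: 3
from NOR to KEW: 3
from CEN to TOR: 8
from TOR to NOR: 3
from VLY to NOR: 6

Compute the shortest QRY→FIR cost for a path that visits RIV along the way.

Shortest QRY→RIV: QRY–IVY–VLY–RIV = 8
Shortest RIV→FIR: RIV–FIR = 3
Total via RIV: 8 + 3 = $11.

$11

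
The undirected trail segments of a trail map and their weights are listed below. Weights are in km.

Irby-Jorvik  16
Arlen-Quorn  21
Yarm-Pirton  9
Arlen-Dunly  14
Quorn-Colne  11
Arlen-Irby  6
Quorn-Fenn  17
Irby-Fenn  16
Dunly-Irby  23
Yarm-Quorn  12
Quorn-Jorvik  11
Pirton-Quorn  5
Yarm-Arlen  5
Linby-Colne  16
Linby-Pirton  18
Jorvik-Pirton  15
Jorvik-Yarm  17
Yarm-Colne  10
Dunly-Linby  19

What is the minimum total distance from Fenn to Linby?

40 km

Settle nodes by increasing distance from Fenn:
Fenn: 0
Irby: 16  (via Fenn)
Quorn: 17  (via Fenn)
Arlen: 22  (via Irby)
Pirton: 22  (via Quorn)
Yarm: 27  (via Arlen)
Colne: 28  (via Quorn)
Jorvik: 28  (via Quorn)
Dunly: 36  (via Arlen)
Linby: 40  (via Pirton)
Shortest route: Fenn–Quorn–Pirton–Linby = 40 km.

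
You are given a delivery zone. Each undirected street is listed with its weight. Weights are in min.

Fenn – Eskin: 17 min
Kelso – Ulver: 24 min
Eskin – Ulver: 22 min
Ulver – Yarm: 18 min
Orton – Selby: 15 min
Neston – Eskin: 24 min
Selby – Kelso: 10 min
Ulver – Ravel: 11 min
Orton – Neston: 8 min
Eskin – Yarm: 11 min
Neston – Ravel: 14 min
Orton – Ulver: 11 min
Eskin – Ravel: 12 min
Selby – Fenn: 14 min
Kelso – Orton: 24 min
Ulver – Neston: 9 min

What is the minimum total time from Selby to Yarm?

42 min

Settle nodes by increasing distance from Selby:
Selby: 0
Kelso: 10  (via Selby)
Fenn: 14  (via Selby)
Orton: 15  (via Selby)
Neston: 23  (via Orton)
Ulver: 26  (via Orton)
Eskin: 31  (via Fenn)
Ravel: 37  (via Neston)
Yarm: 42  (via Eskin)
Shortest route: Selby → Fenn → Eskin → Yarm = 42 min.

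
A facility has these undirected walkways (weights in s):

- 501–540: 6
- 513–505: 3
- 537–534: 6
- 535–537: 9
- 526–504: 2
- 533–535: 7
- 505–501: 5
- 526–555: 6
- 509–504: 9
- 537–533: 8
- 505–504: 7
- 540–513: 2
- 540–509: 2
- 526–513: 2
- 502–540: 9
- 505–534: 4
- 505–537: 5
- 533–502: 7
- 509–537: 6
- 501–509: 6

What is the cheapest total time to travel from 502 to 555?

19 s

Enumerating some paths:
502–540–501–505–513–526–555: 9+6+5+3+2+6 = 31
502–540–513–526–555: 9+2+2+6 = 19
502–540–513–505–504–526–555: 9+2+3+7+2+6 = 29
502–540–509–504–526–555: 9+2+9+2+6 = 28
The minimum is 19 s via 502–540–513–526–555.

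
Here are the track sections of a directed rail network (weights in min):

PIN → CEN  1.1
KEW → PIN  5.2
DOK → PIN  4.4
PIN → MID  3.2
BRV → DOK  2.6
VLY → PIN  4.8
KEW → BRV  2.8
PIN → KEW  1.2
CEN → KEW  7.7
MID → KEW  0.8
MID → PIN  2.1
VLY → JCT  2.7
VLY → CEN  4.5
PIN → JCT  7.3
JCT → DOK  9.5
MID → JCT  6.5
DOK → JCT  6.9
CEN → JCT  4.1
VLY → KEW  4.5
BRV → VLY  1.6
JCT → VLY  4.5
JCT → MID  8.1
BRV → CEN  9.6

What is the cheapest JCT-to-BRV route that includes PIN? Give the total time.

Shortest JCT→PIN: JCT–VLY–PIN = 9.3
Shortest PIN→BRV: PIN–KEW–BRV = 4
Total via PIN: 9.3 + 4 = 13.3 min.

13.3 min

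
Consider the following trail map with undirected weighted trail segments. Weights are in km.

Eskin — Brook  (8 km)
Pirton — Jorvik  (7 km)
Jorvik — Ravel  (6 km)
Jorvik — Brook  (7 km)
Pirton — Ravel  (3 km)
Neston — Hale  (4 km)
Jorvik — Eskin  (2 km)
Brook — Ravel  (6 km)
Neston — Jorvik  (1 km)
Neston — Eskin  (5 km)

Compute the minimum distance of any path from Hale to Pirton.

Candidate routes:
Hale - Neston - Jorvik - Ravel - Pirton: 4+1+6+3 = 14
Hale - Neston - Jorvik - Pirton: 4+1+7 = 12
Hale - Neston - Eskin - Jorvik - Pirton: 4+5+2+7 = 18
The minimum is 12 km via Hale - Neston - Jorvik - Pirton.

12 km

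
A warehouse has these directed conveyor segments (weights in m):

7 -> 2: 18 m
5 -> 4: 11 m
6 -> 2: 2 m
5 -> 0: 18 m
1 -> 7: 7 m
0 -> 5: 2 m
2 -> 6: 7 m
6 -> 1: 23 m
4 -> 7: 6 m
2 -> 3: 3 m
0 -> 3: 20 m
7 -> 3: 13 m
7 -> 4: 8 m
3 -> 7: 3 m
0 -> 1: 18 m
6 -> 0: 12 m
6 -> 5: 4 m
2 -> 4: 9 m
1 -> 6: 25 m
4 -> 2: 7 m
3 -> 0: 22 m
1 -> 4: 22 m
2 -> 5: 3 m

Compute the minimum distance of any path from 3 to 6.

Settle nodes by increasing distance from 3:
3: 0
7: 3  (via 3)
4: 11  (via 7)
2: 18  (via 4)
5: 21  (via 2)
0: 22  (via 3)
6: 25  (via 2)
Shortest route: 3 → 7 → 4 → 2 → 6 = 25 m.

25 m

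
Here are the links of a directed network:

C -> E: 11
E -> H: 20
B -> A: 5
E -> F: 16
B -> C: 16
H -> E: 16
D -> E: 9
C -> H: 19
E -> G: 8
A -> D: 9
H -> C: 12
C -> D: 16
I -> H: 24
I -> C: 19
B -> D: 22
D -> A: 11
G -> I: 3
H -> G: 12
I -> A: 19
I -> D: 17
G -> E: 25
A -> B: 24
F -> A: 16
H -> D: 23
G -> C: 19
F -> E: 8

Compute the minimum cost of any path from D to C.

Shortest distances from D:
D: 0
E: 9  (via D)
A: 11  (via D)
G: 17  (via E)
I: 20  (via G)
F: 25  (via E)
H: 29  (via E)
B: 35  (via A)
C: 36  (via G)
Shortest route: D → E → G → C = 36.

36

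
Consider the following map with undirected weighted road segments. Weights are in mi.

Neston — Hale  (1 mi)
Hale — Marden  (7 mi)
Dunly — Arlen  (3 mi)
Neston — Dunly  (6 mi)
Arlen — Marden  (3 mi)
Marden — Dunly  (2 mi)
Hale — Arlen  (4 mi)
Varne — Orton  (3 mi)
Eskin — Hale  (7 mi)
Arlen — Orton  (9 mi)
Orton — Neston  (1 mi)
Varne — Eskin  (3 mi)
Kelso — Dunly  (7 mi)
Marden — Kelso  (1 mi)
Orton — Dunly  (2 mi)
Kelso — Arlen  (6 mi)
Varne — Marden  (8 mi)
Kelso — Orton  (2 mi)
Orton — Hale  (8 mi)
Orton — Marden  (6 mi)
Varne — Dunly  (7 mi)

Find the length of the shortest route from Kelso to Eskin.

8 mi

Running Dijkstra from Kelso:
Kelso: 0
Marden: 1  (via Kelso)
Orton: 2  (via Kelso)
Dunly: 3  (via Marden)
Neston: 3  (via Orton)
Arlen: 4  (via Marden)
Hale: 4  (via Neston)
Varne: 5  (via Orton)
Eskin: 8  (via Varne)
Shortest route: Kelso–Orton–Varne–Eskin = 8 mi.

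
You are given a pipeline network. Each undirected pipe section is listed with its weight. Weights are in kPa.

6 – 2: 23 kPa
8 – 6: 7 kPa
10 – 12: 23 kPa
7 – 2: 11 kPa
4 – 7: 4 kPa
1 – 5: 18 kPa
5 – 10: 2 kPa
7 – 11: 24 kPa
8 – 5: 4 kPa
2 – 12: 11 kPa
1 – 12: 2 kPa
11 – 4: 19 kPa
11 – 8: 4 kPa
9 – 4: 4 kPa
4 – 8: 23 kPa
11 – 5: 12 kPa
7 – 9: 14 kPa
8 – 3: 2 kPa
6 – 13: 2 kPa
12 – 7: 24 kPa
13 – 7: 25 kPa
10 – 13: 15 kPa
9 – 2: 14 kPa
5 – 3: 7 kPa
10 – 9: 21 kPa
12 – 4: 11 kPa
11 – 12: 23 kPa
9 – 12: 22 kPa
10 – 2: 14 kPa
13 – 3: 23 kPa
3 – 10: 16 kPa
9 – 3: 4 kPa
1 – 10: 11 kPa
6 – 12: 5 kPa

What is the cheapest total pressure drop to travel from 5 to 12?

Settle nodes by increasing distance from 5:
5: 0
10: 2  (via 5)
8: 4  (via 5)
3: 6  (via 8)
11: 8  (via 8)
9: 10  (via 3)
6: 11  (via 8)
1: 13  (via 10)
13: 13  (via 6)
4: 14  (via 9)
12: 15  (via 1)
Shortest route: 5–10–1–12 = 15 kPa.

15 kPa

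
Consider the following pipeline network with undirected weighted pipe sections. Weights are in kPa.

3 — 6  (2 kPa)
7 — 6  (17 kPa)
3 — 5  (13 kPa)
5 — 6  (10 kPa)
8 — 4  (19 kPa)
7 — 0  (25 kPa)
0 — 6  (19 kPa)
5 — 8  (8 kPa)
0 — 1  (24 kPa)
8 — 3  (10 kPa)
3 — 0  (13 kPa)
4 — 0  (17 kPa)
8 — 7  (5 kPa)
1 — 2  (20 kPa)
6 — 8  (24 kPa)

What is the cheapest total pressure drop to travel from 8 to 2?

Enumerating some paths:
8 - 7 - 0 - 1 - 2: 5+25+24+20 = 74
8 - 3 - 0 - 1 - 2: 10+13+24+20 = 67
Cheapest is 8 - 3 - 0 - 1 - 2 at 67 kPa.

67 kPa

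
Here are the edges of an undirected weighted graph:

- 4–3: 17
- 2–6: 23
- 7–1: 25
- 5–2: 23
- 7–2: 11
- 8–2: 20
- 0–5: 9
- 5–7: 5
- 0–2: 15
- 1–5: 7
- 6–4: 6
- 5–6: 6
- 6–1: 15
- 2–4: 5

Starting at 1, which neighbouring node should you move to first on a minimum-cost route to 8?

Enumerating some paths:
1 - 5 - 6 - 4 - 2 - 8: 7+6+6+5+20 = 44
1 - 5 - 7 - 2 - 8: 7+5+11+20 = 43
The minimum is 43 via 1 - 5 - 7 - 2 - 8.
So from 1 the first move is to 5.

5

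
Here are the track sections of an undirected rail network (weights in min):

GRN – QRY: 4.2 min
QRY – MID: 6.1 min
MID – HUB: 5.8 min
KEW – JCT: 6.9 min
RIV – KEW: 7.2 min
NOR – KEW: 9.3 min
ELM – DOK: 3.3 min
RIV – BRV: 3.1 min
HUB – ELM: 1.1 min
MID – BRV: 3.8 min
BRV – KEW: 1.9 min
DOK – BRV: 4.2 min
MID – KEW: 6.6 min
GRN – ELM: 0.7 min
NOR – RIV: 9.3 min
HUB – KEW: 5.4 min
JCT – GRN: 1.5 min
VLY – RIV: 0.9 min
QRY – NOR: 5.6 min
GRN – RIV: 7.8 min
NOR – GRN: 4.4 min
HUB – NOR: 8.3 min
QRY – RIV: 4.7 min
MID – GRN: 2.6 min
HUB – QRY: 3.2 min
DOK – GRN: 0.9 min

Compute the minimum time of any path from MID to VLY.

Shortest distances from MID:
MID: 0
GRN: 2.6  (via MID)
ELM: 3.3  (via GRN)
DOK: 3.5  (via GRN)
BRV: 3.8  (via MID)
JCT: 4.1  (via GRN)
HUB: 4.4  (via ELM)
KEW: 5.7  (via BRV)
QRY: 6.1  (via MID)
RIV: 6.9  (via BRV)
NOR: 7  (via GRN)
VLY: 7.8  (via RIV)
Shortest route: MID–BRV–RIV–VLY = 7.8 min.

7.8 min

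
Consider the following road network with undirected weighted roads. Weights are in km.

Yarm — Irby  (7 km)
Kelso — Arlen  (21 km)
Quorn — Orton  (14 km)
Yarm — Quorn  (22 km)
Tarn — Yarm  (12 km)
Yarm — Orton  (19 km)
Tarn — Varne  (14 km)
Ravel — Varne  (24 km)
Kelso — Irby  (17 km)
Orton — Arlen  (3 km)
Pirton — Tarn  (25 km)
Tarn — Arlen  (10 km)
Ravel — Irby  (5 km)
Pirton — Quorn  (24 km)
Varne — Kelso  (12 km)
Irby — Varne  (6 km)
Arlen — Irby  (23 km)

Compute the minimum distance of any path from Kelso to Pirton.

Candidate routes:
Kelso → Varne → Tarn → Pirton: 12+14+25 = 51
Kelso → Arlen → Tarn → Pirton: 21+10+25 = 56
The minimum is 51 km via Kelso → Varne → Tarn → Pirton.

51 km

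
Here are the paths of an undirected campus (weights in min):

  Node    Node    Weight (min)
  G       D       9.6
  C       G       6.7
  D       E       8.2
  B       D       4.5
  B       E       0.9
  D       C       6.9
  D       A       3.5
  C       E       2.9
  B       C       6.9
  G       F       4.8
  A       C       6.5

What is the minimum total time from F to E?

Candidate routes:
F → G → C → B → E: 4.8+6.7+6.9+0.9 = 19.3
F → G → C → E: 4.8+6.7+2.9 = 14.4
Cheapest is F → G → C → E at 14.4 min.

14.4 min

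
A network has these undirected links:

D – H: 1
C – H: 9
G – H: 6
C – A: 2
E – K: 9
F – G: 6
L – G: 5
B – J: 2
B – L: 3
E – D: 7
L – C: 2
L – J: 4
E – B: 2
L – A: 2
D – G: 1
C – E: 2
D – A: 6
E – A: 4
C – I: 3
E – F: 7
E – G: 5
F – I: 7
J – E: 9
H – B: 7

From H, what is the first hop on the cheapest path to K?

D

Enumerating some paths:
H → B → E → K: 7+2+9 = 18
H → C → E → K: 9+2+9 = 20
H → D → G → E → K: 1+1+5+9 = 16
H → D → E → K: 1+7+9 = 17
The minimum is 16 via H → D → G → E → K.
So from H the first move is to D.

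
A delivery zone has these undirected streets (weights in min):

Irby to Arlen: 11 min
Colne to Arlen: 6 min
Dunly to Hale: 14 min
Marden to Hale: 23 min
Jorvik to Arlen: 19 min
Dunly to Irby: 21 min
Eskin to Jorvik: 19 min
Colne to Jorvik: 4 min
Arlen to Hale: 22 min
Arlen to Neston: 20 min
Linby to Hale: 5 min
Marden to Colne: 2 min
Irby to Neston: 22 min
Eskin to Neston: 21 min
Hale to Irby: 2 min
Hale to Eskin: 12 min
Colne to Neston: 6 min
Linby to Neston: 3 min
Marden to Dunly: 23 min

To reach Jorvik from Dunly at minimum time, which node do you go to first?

Candidate routes:
Dunly → Marden → Colne → Jorvik: 23+2+4 = 29
Dunly → Hale → Linby → Neston → Colne → Jorvik: 14+5+3+6+4 = 32
The minimum is 29 min via Dunly → Marden → Colne → Jorvik.
So from Dunly the first move is to Marden.

Marden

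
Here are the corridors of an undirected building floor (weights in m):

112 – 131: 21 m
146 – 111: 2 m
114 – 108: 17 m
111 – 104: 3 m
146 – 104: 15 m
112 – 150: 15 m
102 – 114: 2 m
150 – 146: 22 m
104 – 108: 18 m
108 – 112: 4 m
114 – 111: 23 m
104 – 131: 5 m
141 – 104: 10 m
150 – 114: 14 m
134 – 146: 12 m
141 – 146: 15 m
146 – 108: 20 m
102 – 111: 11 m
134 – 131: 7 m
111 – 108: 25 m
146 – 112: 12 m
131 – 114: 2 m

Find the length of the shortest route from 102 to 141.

19 m

Settle nodes by increasing distance from 102:
102: 0
114: 2  (via 102)
131: 4  (via 114)
104: 9  (via 131)
134: 11  (via 131)
111: 11  (via 102)
146: 13  (via 111)
150: 16  (via 114)
141: 19  (via 104)
Shortest route: 102–114–131–104–141 = 19 m.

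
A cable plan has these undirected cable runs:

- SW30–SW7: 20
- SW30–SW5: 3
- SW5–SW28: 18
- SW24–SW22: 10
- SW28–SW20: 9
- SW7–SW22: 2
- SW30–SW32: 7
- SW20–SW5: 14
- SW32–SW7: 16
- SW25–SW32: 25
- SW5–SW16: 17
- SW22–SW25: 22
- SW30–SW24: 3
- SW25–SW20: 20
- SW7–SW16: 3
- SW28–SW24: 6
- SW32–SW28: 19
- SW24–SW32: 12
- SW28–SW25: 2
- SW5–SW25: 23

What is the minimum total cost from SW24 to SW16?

15

Enumerating some paths:
SW24 - SW30 - SW7 - SW16: 3+20+3 = 26
SW24 - SW30 - SW5 - SW16: 3+3+17 = 23
SW24 - SW22 - SW7 - SW16: 10+2+3 = 15
Cheapest is SW24 - SW22 - SW7 - SW16 at 15.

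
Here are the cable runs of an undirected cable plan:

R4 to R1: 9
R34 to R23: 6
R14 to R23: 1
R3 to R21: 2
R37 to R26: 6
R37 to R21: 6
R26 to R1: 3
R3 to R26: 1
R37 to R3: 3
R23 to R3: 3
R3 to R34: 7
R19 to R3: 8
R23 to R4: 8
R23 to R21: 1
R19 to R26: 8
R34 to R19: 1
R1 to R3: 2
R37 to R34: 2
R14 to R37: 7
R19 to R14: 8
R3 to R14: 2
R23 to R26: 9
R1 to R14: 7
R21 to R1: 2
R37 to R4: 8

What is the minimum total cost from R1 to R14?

4

Shortest distances from R1:
R1: 0
R21: 2  (via R1)
R3: 2  (via R1)
R26: 3  (via R1)
R23: 3  (via R21)
R14: 4  (via R3)
Shortest route: R1–R3–R14 = 4.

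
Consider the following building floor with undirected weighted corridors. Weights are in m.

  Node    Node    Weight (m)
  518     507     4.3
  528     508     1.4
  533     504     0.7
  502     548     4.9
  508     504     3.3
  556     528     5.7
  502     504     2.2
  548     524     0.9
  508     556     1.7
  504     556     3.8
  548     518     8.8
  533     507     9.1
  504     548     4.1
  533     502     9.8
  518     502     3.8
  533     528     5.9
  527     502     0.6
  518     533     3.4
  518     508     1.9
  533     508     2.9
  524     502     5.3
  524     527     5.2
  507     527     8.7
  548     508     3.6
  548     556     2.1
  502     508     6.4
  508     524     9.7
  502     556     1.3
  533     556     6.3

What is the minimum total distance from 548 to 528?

5 m

Settle nodes by increasing distance from 548:
548: 0
524: 0.9  (via 548)
556: 2.1  (via 548)
502: 3.4  (via 556)
508: 3.6  (via 548)
527: 4  (via 502)
504: 4.1  (via 548)
533: 4.8  (via 504)
528: 5  (via 508)
Shortest route: 548 → 508 → 528 = 5 m.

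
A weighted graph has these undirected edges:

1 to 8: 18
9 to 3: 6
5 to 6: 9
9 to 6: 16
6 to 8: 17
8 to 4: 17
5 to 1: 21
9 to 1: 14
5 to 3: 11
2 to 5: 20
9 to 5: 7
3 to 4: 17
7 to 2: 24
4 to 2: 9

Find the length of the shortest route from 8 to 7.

50

Settle nodes by increasing distance from 8:
8: 0
4: 17  (via 8)
6: 17  (via 8)
1: 18  (via 8)
2: 26  (via 4)
5: 26  (via 6)
9: 32  (via 1)
3: 34  (via 4)
7: 50  (via 2)
Shortest route: 8 → 4 → 2 → 7 = 50.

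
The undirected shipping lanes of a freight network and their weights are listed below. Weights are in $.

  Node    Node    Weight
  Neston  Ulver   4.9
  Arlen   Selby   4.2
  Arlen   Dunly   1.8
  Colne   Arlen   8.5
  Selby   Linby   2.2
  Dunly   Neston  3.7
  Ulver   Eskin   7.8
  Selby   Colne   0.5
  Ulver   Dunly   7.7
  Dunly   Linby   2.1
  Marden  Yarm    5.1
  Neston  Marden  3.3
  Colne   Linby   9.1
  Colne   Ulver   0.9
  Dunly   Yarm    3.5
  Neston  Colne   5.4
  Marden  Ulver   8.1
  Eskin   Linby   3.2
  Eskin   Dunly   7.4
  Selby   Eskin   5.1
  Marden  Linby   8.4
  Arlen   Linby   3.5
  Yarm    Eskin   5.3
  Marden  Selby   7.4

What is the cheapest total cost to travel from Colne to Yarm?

$8.3

Enumerating some paths:
Colne → Selby → Linby → Dunly → Yarm: 0.5+2.2+2.1+3.5 = 8.3
Colne → Selby → Eskin → Yarm: 0.5+5.1+5.3 = 10.9
Colne → Selby → Arlen → Dunly → Yarm: 0.5+4.2+1.8+3.5 = 10
Cheapest is Colne → Selby → Linby → Dunly → Yarm at $8.3.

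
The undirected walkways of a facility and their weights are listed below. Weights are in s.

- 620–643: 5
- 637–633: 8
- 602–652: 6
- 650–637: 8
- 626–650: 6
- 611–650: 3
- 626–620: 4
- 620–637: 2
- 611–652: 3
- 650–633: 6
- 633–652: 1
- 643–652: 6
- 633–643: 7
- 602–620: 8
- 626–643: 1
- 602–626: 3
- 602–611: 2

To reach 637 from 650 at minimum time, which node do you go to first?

637

Compare a few routes:
650–626–643–620–637: 6+1+5+2 = 14
650–637: 8 = 8
650–626–620–637: 6+4+2 = 12
650–611–602–626–620–637: 3+2+3+4+2 = 14
Cheapest is 650–637 at 8 s.
So from 650 the first move is to 637.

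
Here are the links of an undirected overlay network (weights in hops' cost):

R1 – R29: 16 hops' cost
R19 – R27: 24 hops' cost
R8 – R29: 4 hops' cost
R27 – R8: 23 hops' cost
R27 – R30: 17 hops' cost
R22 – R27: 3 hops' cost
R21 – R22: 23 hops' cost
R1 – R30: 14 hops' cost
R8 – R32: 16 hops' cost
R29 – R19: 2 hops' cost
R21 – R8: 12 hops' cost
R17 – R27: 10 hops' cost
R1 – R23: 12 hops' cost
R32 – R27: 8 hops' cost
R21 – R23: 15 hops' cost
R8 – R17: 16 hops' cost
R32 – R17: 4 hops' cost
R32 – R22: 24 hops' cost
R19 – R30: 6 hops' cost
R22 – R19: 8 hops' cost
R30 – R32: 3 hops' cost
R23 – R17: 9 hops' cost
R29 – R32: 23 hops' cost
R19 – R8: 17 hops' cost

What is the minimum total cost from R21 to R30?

24 hops' cost

Compare a few routes:
R21 - R23 - R17 - R32 - R30: 15+9+4+3 = 31
R21 - R8 - R32 - R30: 12+16+3 = 31
R21 - R8 - R29 - R19 - R30: 12+4+2+6 = 24
The minimum is 24 hops' cost via R21 - R8 - R29 - R19 - R30.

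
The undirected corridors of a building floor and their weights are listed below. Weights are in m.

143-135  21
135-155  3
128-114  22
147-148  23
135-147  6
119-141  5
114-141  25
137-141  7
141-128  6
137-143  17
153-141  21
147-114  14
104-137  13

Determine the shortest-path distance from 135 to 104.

51 m

Candidate routes:
135 → 143 → 137 → 104: 21+17+13 = 51
135 → 147 → 114 → 141 → 137 → 104: 6+14+25+7+13 = 65
The minimum is 51 m via 135 → 143 → 137 → 104.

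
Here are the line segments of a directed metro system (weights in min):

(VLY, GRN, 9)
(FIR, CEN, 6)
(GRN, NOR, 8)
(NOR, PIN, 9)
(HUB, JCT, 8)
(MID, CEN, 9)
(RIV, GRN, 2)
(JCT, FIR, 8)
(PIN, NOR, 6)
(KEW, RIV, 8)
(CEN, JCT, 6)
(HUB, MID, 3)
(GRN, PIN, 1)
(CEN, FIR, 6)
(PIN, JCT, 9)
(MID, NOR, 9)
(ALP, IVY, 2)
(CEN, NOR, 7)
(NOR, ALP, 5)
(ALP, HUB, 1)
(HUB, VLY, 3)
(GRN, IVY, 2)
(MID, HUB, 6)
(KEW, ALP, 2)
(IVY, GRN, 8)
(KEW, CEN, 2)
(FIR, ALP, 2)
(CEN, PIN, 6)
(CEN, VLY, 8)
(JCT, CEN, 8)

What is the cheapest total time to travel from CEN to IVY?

10 min

Shortest distances from CEN:
CEN: 0
FIR: 6  (via CEN)
PIN: 6  (via CEN)
JCT: 6  (via CEN)
NOR: 7  (via CEN)
ALP: 8  (via FIR)
VLY: 8  (via CEN)
HUB: 9  (via ALP)
IVY: 10  (via ALP)
Shortest route: CEN → FIR → ALP → IVY = 10 min.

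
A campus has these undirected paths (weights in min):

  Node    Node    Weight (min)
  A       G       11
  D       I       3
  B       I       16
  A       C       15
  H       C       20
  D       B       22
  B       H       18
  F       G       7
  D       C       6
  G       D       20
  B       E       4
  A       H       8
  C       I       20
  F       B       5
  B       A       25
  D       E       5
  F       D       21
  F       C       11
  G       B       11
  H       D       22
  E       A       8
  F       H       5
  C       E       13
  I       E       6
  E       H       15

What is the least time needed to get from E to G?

15 min

Compare a few routes:
E → B → F → G: 4+5+7 = 16
E → D → G: 5+20 = 25
E → B → G: 4+11 = 15
E → A → G: 8+11 = 19
The minimum is 15 min via E → B → G.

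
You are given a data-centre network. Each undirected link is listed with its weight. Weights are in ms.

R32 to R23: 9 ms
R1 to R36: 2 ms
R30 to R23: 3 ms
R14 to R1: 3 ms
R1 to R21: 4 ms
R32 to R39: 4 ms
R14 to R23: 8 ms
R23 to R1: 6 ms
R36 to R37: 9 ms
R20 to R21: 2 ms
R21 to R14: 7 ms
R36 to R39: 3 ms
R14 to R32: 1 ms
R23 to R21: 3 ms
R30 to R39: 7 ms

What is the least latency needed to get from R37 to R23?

17 ms

Compare a few routes:
R37–R36–R1–R21–R23: 9+2+4+3 = 18
R37–R36–R1–R23: 9+2+6 = 17
The minimum is 17 ms via R37–R36–R1–R23.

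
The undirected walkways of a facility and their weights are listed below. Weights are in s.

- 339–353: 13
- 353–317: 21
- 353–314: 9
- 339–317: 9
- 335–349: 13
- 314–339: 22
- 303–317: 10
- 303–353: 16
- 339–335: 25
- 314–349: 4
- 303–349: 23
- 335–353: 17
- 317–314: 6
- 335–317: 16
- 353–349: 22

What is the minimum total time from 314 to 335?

Settle nodes by increasing distance from 314:
314: 0
349: 4  (via 314)
317: 6  (via 314)
353: 9  (via 314)
339: 15  (via 317)
303: 16  (via 317)
335: 17  (via 349)
Shortest route: 314–349–335 = 17 s.

17 s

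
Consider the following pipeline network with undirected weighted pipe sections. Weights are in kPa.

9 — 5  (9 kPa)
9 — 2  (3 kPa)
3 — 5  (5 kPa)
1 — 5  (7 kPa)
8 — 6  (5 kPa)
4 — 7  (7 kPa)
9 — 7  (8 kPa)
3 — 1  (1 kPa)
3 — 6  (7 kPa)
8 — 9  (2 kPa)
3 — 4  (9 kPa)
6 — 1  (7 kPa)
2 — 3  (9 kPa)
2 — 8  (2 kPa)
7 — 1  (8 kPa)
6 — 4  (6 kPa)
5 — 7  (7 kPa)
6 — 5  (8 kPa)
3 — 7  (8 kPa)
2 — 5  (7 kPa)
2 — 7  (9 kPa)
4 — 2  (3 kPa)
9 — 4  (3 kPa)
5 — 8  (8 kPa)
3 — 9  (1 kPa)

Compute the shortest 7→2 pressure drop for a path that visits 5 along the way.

Best 7 to 5: 7 → 5 costing 7
Best 5 to 2: 5 → 2 costing 7
Total via 5: 7 + 7 = 14 kPa.

14 kPa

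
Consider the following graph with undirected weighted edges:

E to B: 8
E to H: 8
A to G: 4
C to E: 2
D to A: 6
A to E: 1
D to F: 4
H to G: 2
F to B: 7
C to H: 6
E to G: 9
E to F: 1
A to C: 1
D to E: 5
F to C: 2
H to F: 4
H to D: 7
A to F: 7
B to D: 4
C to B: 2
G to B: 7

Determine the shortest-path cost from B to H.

Shortest distances from B:
B: 0
C: 2  (via B)
A: 3  (via C)
D: 4  (via B)
E: 4  (via C)
F: 4  (via C)
G: 7  (via B)
H: 8  (via C)
Shortest route: B → C → H = 8.

8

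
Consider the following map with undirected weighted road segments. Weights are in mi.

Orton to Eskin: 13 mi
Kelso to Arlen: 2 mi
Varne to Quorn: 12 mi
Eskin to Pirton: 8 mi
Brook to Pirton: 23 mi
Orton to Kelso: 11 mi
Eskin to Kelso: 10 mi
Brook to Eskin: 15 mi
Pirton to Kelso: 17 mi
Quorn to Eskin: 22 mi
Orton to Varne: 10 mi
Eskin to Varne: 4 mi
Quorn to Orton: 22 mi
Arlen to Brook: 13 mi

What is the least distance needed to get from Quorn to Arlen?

Shortest distances from Quorn:
Quorn: 0
Varne: 12  (via Quorn)
Eskin: 16  (via Varne)
Orton: 22  (via Quorn)
Pirton: 24  (via Eskin)
Kelso: 26  (via Eskin)
Arlen: 28  (via Kelso)
Shortest route: Quorn → Varne → Eskin → Kelso → Arlen = 28 mi.

28 mi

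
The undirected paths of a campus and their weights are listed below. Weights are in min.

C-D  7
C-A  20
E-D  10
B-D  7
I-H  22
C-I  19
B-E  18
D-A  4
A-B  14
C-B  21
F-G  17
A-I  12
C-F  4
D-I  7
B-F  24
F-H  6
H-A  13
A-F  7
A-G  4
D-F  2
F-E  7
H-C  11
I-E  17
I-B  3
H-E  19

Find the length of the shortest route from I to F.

9 min

Candidate routes:
I → B → D → F: 3+7+2 = 12
I → D → F: 7+2 = 9
Cheapest is I → D → F at 9 min.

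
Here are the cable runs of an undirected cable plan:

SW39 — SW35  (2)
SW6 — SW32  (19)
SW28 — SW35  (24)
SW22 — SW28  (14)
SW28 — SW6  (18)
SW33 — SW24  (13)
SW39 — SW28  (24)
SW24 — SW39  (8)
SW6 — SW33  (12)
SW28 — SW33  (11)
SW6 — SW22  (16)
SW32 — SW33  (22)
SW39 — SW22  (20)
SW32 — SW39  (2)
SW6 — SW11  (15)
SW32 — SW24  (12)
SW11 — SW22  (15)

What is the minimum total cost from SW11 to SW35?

37

Shortest distances from SW11:
SW11: 0
SW6: 15  (via SW11)
SW22: 15  (via SW11)
SW33: 27  (via SW6)
SW28: 29  (via SW22)
SW32: 34  (via SW6)
SW39: 35  (via SW22)
SW35: 37  (via SW39)
Shortest route: SW11 → SW22 → SW39 → SW35 = 37.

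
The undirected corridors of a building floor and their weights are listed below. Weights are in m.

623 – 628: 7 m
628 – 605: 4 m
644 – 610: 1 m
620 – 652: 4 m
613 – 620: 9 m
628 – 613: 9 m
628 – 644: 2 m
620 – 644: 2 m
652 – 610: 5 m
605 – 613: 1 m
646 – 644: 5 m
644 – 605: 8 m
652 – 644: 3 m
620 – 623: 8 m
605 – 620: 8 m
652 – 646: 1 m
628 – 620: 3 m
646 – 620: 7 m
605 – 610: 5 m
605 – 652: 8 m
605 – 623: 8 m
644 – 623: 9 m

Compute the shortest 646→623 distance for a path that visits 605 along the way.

17 m

Shortest 646→605: 646 → 652 → 605 = 9
Shortest 605→623: 605 → 623 = 8
Total via 605: 9 + 8 = 17 m.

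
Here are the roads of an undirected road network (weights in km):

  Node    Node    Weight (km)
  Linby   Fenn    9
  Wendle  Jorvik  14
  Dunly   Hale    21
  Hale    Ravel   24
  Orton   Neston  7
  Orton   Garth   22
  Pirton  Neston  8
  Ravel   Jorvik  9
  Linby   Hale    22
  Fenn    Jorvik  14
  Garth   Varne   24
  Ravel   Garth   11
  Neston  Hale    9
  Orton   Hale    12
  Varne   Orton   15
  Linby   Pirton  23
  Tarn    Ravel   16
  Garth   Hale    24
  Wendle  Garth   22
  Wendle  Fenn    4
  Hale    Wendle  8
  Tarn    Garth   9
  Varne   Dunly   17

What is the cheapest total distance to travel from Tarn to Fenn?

Candidate routes:
Tarn → Ravel → Jorvik → Fenn: 16+9+14 = 39
Tarn → Garth → Wendle → Fenn: 9+22+4 = 35
Cheapest is Tarn → Garth → Wendle → Fenn at 35 km.

35 km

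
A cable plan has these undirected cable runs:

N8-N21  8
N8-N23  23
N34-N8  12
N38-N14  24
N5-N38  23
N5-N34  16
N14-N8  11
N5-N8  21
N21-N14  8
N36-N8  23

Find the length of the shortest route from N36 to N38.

Shortest distances from N36:
N36: 0
N8: 23  (via N36)
N21: 31  (via N8)
N14: 34  (via N8)
N34: 35  (via N8)
N5: 44  (via N8)
N23: 46  (via N8)
N38: 58  (via N14)
Shortest route: N36–N8–N14–N38 = 58.

58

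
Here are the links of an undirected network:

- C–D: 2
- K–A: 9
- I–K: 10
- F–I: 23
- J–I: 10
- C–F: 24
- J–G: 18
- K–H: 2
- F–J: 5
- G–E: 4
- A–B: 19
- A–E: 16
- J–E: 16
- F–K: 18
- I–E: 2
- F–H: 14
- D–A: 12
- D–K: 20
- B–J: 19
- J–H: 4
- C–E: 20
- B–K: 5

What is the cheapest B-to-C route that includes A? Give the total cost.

28

Shortest B→A: B → K → A = 14
Shortest A→C: A → D → C = 14
Total via A: 14 + 14 = 28.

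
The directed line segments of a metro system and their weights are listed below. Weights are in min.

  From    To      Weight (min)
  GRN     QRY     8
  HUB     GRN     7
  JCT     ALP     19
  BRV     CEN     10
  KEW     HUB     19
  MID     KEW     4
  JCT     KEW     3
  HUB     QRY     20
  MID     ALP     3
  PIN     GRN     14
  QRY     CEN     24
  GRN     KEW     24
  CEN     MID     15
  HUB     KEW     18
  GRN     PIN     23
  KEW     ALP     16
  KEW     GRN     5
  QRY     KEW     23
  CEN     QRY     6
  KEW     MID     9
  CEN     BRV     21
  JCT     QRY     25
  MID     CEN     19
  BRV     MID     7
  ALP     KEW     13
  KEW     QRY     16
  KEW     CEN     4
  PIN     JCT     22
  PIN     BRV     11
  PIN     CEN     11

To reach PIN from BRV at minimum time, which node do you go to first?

Compare a few routes:
BRV → MID → ALP → KEW → GRN → PIN: 7+3+13+5+23 = 51
BRV → MID → KEW → GRN → PIN: 7+4+5+23 = 39
The minimum is 39 min via BRV → MID → KEW → GRN → PIN.
So from BRV the first move is to MID.

MID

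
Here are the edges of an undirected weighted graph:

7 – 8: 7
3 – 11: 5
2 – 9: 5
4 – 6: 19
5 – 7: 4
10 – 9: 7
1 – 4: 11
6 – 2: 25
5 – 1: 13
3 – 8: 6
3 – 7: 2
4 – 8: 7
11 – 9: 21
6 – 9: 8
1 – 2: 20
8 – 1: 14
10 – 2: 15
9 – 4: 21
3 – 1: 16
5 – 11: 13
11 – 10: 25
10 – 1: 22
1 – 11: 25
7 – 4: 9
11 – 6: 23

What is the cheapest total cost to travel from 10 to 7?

32

Shortest distances from 10:
10: 0
9: 7  (via 10)
2: 12  (via 9)
6: 15  (via 9)
1: 22  (via 10)
11: 25  (via 10)
4: 28  (via 9)
3: 30  (via 11)
7: 32  (via 3)
Shortest route: 10 → 11 → 3 → 7 = 32.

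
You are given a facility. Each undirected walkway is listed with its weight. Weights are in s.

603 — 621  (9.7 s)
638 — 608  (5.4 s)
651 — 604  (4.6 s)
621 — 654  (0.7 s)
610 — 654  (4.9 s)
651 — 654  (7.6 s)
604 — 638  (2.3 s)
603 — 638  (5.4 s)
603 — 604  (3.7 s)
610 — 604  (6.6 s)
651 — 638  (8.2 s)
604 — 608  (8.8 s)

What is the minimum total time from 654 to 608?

19.2 s

Enumerating some paths:
654 - 651 - 604 - 638 - 608: 7.6+4.6+2.3+5.4 = 19.9
654 - 610 - 604 - 638 - 608: 4.9+6.6+2.3+5.4 = 19.2
Cheapest is 654 - 610 - 604 - 638 - 608 at 19.2 s.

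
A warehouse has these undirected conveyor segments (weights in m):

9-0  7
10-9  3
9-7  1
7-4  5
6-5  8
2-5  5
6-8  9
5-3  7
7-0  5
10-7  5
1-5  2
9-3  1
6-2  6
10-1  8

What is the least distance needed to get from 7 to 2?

14 m

Compare a few routes:
7 - 10 - 1 - 5 - 2: 5+8+2+5 = 20
7 - 9 - 3 - 5 - 2: 1+1+7+5 = 14
7 - 9 - 10 - 1 - 5 - 2: 1+3+8+2+5 = 19
Cheapest is 7 - 9 - 3 - 5 - 2 at 14 m.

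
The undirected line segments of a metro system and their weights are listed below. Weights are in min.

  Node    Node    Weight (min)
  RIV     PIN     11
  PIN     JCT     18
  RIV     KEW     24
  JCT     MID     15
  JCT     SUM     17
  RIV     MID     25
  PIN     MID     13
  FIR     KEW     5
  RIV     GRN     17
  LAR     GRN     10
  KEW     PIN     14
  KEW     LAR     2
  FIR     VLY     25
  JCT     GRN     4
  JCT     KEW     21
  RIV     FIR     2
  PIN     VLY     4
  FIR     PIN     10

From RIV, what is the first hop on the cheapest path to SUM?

Enumerating some paths:
RIV → FIR → KEW → LAR → GRN → JCT → SUM: 2+5+2+10+4+17 = 40
RIV → GRN → JCT → SUM: 17+4+17 = 38
The minimum is 38 min via RIV → GRN → JCT → SUM.
So from RIV the first move is to GRN.

GRN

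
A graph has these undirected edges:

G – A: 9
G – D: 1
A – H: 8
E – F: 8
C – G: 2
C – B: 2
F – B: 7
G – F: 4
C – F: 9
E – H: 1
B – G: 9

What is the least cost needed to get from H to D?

Enumerating some paths:
H → E → F → G → D: 1+8+4+1 = 14
H → A → G → D: 8+9+1 = 18
H → E → F → B → C → G → D: 1+8+7+2+2+1 = 21
Cheapest is H → E → F → G → D at 14.

14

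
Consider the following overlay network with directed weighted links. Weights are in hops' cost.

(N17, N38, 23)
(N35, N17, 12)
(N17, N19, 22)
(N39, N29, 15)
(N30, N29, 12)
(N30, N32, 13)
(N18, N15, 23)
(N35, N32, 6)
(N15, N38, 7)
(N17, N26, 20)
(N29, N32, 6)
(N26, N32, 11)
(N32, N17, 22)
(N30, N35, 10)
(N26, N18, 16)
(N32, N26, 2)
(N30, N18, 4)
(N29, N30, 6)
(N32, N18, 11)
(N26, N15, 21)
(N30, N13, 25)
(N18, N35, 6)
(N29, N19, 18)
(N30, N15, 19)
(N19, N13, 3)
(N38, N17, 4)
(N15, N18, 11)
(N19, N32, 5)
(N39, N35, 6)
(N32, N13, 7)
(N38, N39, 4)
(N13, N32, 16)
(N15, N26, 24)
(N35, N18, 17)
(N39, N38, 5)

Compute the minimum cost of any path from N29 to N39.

Shortest distances from N29:
N29: 0
N32: 6  (via N29)
N30: 6  (via N29)
N26: 8  (via N32)
N18: 10  (via N30)
N13: 13  (via N32)
N35: 16  (via N30)
N19: 18  (via N29)
N15: 25  (via N30)
N17: 28  (via N32)
N38: 32  (via N15)
N39: 36  (via N38)
Shortest route: N29 → N30 → N15 → N38 → N39 = 36 hops' cost.

36 hops' cost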